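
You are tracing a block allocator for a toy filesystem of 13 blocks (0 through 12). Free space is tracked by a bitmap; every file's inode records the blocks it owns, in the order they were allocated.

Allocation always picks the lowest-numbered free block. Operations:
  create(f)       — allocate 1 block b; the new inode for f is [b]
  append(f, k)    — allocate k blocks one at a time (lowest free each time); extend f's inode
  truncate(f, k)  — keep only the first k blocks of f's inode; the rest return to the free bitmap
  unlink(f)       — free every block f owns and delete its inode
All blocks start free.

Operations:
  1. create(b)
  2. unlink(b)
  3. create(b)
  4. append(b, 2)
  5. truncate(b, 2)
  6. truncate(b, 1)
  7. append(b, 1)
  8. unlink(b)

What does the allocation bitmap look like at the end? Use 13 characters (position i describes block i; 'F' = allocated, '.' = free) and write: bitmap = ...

create(b): bitmap=F............ | b=[0]
unlink(b): bitmap=............. | 
create(b): bitmap=F............ | b=[0]
append(b, 2): bitmap=FFF.......... | b=[0, 1, 2]
truncate(b, 2): bitmap=FF........... | b=[0, 1]
truncate(b, 1): bitmap=F............ | b=[0]
append(b, 1): bitmap=FF........... | b=[0, 1]
unlink(b): bitmap=............. | 

bitmap = .............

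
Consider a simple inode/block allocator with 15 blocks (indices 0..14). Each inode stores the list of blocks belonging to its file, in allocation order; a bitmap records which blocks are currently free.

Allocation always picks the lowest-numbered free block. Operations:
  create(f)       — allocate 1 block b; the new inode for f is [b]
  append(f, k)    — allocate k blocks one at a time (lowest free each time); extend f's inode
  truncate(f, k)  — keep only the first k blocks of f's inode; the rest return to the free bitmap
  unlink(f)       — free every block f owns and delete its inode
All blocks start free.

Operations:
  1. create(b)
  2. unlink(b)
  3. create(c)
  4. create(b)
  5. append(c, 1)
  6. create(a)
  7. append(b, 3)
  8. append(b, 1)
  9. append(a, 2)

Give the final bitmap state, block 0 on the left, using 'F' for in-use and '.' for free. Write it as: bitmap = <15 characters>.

bitmap = FFFFFFFFFF.....

[1] create(b) — b=0 (map F..............)
[2] unlink(b) —  (map ...............)
[3] create(c) — c=0 (map F..............)
[4] create(b) — b=1 c=0 (map FF.............)
[5] append(c, 1) — b=1 c=0,2 (map FFF............)
[6] create(a) — a=3 b=1 c=0,2 (map FFFF...........)
[7] append(b, 3) — a=3 b=1,4,5,6 c=0,2 (map FFFFFFF........)
[8] append(b, 1) — a=3 b=1,4,5,6,7 c=0,2 (map FFFFFFFF.......)
[9] append(a, 2) — a=3,8,9 b=1,4,5,6,7 c=0,2 (map FFFFFFFFFF.....)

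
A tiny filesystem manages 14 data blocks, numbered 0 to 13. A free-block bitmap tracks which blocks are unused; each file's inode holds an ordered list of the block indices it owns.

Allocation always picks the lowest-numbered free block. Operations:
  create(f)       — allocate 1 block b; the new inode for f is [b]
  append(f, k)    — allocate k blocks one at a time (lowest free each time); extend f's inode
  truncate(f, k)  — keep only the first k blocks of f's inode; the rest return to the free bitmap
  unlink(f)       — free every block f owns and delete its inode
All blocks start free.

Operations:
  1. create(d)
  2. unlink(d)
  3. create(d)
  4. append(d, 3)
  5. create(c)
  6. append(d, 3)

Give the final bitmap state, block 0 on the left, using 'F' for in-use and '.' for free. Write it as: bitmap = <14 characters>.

  1. create(d)  ⇒  F.............  {d→[0]}
  2. unlink(d)  ⇒  ..............  {}
  3. create(d)  ⇒  F.............  {d→[0]}
  4. append(d, 3)  ⇒  FFFF..........  {d→[0, 1, 2, 3]}
  5. create(c)  ⇒  FFFFF.........  {c→[4]; d→[0, 1, 2, 3]}
  6. append(d, 3)  ⇒  FFFFFFFF......  {c→[4]; d→[0, 1, 2, 3, 5, 6, 7]}

bitmap = FFFFFFFF......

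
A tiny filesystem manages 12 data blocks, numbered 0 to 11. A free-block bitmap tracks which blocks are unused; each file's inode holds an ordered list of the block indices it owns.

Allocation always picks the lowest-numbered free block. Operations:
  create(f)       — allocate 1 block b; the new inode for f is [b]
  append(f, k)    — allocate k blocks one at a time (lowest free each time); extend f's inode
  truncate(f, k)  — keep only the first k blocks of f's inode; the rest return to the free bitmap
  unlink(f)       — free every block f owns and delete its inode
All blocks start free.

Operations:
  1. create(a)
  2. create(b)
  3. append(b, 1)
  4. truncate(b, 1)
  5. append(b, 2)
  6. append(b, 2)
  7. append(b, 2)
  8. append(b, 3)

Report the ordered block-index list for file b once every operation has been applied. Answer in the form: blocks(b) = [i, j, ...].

create(a): bitmap=F........... | a=[0]
create(b): bitmap=FF.......... | a=[0] b=[1]
append(b, 1): bitmap=FFF......... | a=[0] b=[1, 2]
truncate(b, 1): bitmap=FF.......... | a=[0] b=[1]
append(b, 2): bitmap=FFFF........ | a=[0] b=[1, 2, 3]
append(b, 2): bitmap=FFFFFF...... | a=[0] b=[1, 2, 3, 4, 5]
append(b, 2): bitmap=FFFFFFFF.... | a=[0] b=[1, 2, 3, 4, 5, 6, 7]
append(b, 3): bitmap=FFFFFFFFFFF. | a=[0] b=[1, 2, 3, 4, 5, 6, 7, 8, 9, 10]

blocks(b) = [1, 2, 3, 4, 5, 6, 7, 8, 9, 10]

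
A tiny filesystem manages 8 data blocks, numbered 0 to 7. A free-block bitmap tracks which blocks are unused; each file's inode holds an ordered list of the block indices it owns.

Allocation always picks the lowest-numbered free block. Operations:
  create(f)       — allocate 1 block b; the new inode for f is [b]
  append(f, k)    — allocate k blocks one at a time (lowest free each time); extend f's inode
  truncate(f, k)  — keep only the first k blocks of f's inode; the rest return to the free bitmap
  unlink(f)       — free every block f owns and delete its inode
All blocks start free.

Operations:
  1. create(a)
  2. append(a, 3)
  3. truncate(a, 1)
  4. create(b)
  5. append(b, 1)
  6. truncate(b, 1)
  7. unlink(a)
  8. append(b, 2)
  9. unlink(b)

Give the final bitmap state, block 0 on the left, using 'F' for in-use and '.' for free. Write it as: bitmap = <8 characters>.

create(a): bitmap=F....... | a=[0]
append(a, 3): bitmap=FFFF.... | a=[0, 1, 2, 3]
truncate(a, 1): bitmap=F....... | a=[0]
create(b): bitmap=FF...... | a=[0] b=[1]
append(b, 1): bitmap=FFF..... | a=[0] b=[1, 2]
truncate(b, 1): bitmap=FF...... | a=[0] b=[1]
unlink(a): bitmap=.F...... | b=[1]
append(b, 2): bitmap=FFF..... | b=[1, 0, 2]
unlink(b): bitmap=........ | 

bitmap = ........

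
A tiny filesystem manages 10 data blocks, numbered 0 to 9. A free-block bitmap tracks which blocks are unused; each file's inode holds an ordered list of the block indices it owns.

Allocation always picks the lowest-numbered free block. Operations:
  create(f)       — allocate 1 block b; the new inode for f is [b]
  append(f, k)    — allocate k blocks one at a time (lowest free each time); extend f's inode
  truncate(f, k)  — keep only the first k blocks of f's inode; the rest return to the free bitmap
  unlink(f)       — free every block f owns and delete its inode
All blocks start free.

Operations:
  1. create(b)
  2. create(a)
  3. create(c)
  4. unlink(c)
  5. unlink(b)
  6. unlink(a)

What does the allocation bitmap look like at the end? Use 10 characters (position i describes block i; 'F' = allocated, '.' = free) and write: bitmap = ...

  1. create(b)  ⇒  F.........  {b→[0]}
  2. create(a)  ⇒  FF........  {a→[1]; b→[0]}
  3. create(c)  ⇒  FFF.......  {a→[1]; b→[0]; c→[2]}
  4. unlink(c)  ⇒  FF........  {a→[1]; b→[0]}
  5. unlink(b)  ⇒  .F........  {a→[1]}
  6. unlink(a)  ⇒  ..........  {}

bitmap = ..........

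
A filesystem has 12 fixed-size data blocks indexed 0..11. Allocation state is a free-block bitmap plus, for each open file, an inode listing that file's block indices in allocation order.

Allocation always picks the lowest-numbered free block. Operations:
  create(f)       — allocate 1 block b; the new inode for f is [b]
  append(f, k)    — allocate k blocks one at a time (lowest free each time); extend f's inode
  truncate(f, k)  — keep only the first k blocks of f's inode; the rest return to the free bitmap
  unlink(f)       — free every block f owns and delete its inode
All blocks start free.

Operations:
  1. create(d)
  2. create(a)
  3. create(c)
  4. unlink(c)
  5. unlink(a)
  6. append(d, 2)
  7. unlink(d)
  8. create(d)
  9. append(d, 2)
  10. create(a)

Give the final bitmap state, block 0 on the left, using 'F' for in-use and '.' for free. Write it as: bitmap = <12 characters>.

after create(d) → d:[0]  free=[F...........]
after create(a) → a:[1], d:[0]  free=[FF..........]
after create(c) → a:[1], c:[2], d:[0]  free=[FFF.........]
after unlink(c) → a:[1], d:[0]  free=[FF..........]
after unlink(a) → d:[0]  free=[F...........]
after append(d, 2) → d:[0, 1, 2]  free=[FFF.........]
after unlink(d) →   free=[............]
after create(d) → d:[0]  free=[F...........]
after append(d, 2) → d:[0, 1, 2]  free=[FFF.........]
after create(a) → a:[3], d:[0, 1, 2]  free=[FFFF........]

bitmap = FFFF........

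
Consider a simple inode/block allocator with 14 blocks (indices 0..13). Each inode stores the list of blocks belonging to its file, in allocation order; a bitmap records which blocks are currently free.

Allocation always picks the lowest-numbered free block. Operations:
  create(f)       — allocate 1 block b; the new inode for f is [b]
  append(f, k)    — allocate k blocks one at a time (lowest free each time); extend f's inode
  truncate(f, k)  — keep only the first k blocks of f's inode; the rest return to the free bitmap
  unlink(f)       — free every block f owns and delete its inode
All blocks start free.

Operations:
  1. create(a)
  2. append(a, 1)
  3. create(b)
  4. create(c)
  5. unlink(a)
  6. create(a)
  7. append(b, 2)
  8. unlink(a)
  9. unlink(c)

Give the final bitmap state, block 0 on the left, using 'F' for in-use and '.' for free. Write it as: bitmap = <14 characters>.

bitmap = .FF.F.........

after create(a) → a:[0]  free=[F.............]
after append(a, 1) → a:[0, 1]  free=[FF............]
after create(b) → a:[0, 1], b:[2]  free=[FFF...........]
after create(c) → a:[0, 1], b:[2], c:[3]  free=[FFFF..........]
after unlink(a) → b:[2], c:[3]  free=[..FF..........]
after create(a) → a:[0], b:[2], c:[3]  free=[F.FF..........]
after append(b, 2) → a:[0], b:[2, 1, 4], c:[3]  free=[FFFFF.........]
after unlink(a) → b:[2, 1, 4], c:[3]  free=[.FFFF.........]
after unlink(c) → b:[2, 1, 4]  free=[.FF.F.........]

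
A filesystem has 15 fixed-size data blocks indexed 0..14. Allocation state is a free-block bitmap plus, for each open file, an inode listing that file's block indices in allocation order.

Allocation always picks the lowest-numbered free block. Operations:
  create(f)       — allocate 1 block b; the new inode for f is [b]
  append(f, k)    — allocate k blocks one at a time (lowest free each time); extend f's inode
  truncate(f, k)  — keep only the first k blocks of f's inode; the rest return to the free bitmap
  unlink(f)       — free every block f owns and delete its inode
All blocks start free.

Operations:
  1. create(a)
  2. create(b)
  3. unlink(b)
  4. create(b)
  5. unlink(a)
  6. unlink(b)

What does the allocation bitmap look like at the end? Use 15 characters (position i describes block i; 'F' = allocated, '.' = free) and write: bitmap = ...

[1] create(a) — a=0 (map F..............)
[2] create(b) — a=0 b=1 (map FF.............)
[3] unlink(b) — a=0 (map F..............)
[4] create(b) — a=0 b=1 (map FF.............)
[5] unlink(a) — b=1 (map .F.............)
[6] unlink(b) —  (map ...............)

bitmap = ...............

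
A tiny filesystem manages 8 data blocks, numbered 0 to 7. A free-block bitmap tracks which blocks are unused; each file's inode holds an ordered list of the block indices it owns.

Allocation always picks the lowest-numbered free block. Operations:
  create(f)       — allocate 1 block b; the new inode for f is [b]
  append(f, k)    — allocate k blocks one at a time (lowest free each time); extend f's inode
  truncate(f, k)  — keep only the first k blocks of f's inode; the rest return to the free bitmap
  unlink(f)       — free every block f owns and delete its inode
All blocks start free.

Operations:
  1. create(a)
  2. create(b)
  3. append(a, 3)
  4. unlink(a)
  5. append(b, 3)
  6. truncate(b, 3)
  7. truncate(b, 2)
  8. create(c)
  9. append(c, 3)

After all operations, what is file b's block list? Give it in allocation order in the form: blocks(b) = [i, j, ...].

after create(a) → a:[0]  free=[F.......]
after create(b) → a:[0], b:[1]  free=[FF......]
after append(a, 3) → a:[0, 2, 3, 4], b:[1]  free=[FFFFF...]
after unlink(a) → b:[1]  free=[.F......]
after append(b, 3) → b:[1, 0, 2, 3]  free=[FFFF....]
after truncate(b, 3) → b:[1, 0, 2]  free=[FFF.....]
after truncate(b, 2) → b:[1, 0]  free=[FF......]
after create(c) → b:[1, 0], c:[2]  free=[FFF.....]
after append(c, 3) → b:[1, 0], c:[2, 3, 4, 5]  free=[FFFFFF..]

blocks(b) = [1, 0]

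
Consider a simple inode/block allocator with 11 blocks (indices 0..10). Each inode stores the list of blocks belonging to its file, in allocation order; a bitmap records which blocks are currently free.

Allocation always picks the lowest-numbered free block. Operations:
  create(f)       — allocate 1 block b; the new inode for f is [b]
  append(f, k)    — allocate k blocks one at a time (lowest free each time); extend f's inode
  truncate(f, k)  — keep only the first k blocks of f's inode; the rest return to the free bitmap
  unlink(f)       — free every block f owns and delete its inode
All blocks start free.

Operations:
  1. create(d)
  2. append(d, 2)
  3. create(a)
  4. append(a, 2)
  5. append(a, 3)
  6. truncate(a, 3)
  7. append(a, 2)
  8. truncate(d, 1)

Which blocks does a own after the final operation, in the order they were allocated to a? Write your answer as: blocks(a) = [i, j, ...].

blocks(a) = [3, 4, 5, 6, 7]

after create(d) → d:[0]  free=[F..........]
after append(d, 2) → d:[0, 1, 2]  free=[FFF........]
after create(a) → a:[3], d:[0, 1, 2]  free=[FFFF.......]
after append(a, 2) → a:[3, 4, 5], d:[0, 1, 2]  free=[FFFFFF.....]
after append(a, 3) → a:[3, 4, 5, 6, 7, 8], d:[0, 1, 2]  free=[FFFFFFFFF..]
after truncate(a, 3) → a:[3, 4, 5], d:[0, 1, 2]  free=[FFFFFF.....]
after append(a, 2) → a:[3, 4, 5, 6, 7], d:[0, 1, 2]  free=[FFFFFFFF...]
after truncate(d, 1) → a:[3, 4, 5, 6, 7], d:[0]  free=[F..FFFFF...]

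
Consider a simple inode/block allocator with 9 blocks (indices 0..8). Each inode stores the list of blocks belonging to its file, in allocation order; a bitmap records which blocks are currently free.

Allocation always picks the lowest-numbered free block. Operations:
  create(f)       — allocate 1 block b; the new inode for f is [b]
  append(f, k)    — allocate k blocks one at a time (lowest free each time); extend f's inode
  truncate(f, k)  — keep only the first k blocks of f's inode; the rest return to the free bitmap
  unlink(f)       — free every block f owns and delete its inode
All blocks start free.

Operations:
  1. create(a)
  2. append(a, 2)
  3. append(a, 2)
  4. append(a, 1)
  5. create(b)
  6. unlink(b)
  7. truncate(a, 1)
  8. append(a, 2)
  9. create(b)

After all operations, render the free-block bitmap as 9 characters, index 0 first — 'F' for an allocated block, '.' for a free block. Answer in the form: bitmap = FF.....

bitmap = FFFF.....

after create(a) → a:[0]  free=[F........]
after append(a, 2) → a:[0, 1, 2]  free=[FFF......]
after append(a, 2) → a:[0, 1, 2, 3, 4]  free=[FFFFF....]
after append(a, 1) → a:[0, 1, 2, 3, 4, 5]  free=[FFFFFF...]
after create(b) → a:[0, 1, 2, 3, 4, 5], b:[6]  free=[FFFFFFF..]
after unlink(b) → a:[0, 1, 2, 3, 4, 5]  free=[FFFFFF...]
after truncate(a, 1) → a:[0]  free=[F........]
after append(a, 2) → a:[0, 1, 2]  free=[FFF......]
after create(b) → a:[0, 1, 2], b:[3]  free=[FFFF.....]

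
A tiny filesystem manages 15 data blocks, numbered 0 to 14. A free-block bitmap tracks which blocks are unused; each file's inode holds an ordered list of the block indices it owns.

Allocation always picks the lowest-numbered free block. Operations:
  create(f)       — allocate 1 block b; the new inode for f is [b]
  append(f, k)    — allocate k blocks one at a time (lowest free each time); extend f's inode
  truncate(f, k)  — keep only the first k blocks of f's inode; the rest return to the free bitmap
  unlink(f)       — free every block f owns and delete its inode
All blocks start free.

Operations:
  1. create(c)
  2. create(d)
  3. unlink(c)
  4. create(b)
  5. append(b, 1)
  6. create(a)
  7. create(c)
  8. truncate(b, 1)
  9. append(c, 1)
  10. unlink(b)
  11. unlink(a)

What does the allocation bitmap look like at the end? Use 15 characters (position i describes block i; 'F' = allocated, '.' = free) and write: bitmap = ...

[1] create(c) — c=0 (map F..............)
[2] create(d) — c=0 d=1 (map FF.............)
[3] unlink(c) — d=1 (map .F.............)
[4] create(b) — b=0 d=1 (map FF.............)
[5] append(b, 1) — b=0,2 d=1 (map FFF............)
[6] create(a) — a=3 b=0,2 d=1 (map FFFF...........)
[7] create(c) — a=3 b=0,2 c=4 d=1 (map FFFFF..........)
[8] truncate(b, 1) — a=3 b=0 c=4 d=1 (map FF.FF..........)
[9] append(c, 1) — a=3 b=0 c=4,2 d=1 (map FFFFF..........)
[10] unlink(b) — a=3 c=4,2 d=1 (map .FFFF..........)
[11] unlink(a) — c=4,2 d=1 (map .FF.F..........)

bitmap = .FF.F..........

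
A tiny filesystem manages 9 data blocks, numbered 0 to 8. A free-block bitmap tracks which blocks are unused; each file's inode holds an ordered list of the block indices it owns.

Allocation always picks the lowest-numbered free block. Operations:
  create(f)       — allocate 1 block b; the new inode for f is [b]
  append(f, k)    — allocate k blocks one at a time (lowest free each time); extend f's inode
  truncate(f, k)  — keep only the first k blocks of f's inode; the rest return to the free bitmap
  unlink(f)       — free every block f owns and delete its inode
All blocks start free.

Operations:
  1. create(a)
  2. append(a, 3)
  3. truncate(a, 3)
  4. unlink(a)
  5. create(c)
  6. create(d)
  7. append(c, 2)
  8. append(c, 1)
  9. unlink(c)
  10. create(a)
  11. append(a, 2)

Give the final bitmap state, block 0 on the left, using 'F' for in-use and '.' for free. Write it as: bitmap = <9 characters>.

after create(a) → a:[0]  free=[F........]
after append(a, 3) → a:[0, 1, 2, 3]  free=[FFFF.....]
after truncate(a, 3) → a:[0, 1, 2]  free=[FFF......]
after unlink(a) →   free=[.........]
after create(c) → c:[0]  free=[F........]
after create(d) → c:[0], d:[1]  free=[FF.......]
after append(c, 2) → c:[0, 2, 3], d:[1]  free=[FFFF.....]
after append(c, 1) → c:[0, 2, 3, 4], d:[1]  free=[FFFFF....]
after unlink(c) → d:[1]  free=[.F.......]
after create(a) → a:[0], d:[1]  free=[FF.......]
after append(a, 2) → a:[0, 2, 3], d:[1]  free=[FFFF.....]

bitmap = FFFF.....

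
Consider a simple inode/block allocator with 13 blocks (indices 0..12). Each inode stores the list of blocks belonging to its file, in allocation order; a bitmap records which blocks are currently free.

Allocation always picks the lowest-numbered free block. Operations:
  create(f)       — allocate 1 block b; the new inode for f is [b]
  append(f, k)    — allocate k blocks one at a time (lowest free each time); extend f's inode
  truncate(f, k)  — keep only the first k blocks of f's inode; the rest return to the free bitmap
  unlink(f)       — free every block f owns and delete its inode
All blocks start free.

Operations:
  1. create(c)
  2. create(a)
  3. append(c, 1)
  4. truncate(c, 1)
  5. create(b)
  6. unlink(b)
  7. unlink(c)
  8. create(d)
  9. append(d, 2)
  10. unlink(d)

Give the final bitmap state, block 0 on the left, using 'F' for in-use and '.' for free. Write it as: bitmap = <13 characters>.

bitmap = .F...........

after create(c) → c:[0]  free=[F............]
after create(a) → a:[1], c:[0]  free=[FF...........]
after append(c, 1) → a:[1], c:[0, 2]  free=[FFF..........]
after truncate(c, 1) → a:[1], c:[0]  free=[FF...........]
after create(b) → a:[1], b:[2], c:[0]  free=[FFF..........]
after unlink(b) → a:[1], c:[0]  free=[FF...........]
after unlink(c) → a:[1]  free=[.F...........]
after create(d) → a:[1], d:[0]  free=[FF...........]
after append(d, 2) → a:[1], d:[0, 2, 3]  free=[FFFF.........]
after unlink(d) → a:[1]  free=[.F...........]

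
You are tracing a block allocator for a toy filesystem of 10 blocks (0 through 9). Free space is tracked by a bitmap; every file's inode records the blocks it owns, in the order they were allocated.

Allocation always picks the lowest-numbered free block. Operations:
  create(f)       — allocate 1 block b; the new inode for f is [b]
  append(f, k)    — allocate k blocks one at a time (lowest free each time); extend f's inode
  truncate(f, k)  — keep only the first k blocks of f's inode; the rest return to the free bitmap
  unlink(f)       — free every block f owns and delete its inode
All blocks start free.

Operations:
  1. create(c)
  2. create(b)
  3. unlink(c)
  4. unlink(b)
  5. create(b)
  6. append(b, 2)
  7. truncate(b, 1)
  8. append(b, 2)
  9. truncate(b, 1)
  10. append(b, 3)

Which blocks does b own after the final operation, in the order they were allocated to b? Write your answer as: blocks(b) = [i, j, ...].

blocks(b) = [0, 1, 2, 3]

  1. create(c)  ⇒  F.........  {c→[0]}
  2. create(b)  ⇒  FF........  {b→[1]; c→[0]}
  3. unlink(c)  ⇒  .F........  {b→[1]}
  4. unlink(b)  ⇒  ..........  {}
  5. create(b)  ⇒  F.........  {b→[0]}
  6. append(b, 2)  ⇒  FFF.......  {b→[0, 1, 2]}
  7. truncate(b, 1)  ⇒  F.........  {b→[0]}
  8. append(b, 2)  ⇒  FFF.......  {b→[0, 1, 2]}
  9. truncate(b, 1)  ⇒  F.........  {b→[0]}
  10. append(b, 3)  ⇒  FFFF......  {b→[0, 1, 2, 3]}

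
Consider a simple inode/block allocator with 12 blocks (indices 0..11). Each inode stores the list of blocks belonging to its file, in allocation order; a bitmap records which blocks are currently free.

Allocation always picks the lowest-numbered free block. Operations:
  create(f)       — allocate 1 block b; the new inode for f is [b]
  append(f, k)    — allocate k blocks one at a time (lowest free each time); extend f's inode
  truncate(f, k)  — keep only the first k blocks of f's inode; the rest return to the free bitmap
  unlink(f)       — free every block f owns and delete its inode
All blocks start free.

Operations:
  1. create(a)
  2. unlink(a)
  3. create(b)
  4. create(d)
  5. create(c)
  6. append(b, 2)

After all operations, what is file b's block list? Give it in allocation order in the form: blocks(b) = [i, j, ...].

[1] create(a) — a=0 (map F...........)
[2] unlink(a) —  (map ............)
[3] create(b) — b=0 (map F...........)
[4] create(d) — b=0 d=1 (map FF..........)
[5] create(c) — b=0 c=2 d=1 (map FFF.........)
[6] append(b, 2) — b=0,3,4 c=2 d=1 (map FFFFF.......)

blocks(b) = [0, 3, 4]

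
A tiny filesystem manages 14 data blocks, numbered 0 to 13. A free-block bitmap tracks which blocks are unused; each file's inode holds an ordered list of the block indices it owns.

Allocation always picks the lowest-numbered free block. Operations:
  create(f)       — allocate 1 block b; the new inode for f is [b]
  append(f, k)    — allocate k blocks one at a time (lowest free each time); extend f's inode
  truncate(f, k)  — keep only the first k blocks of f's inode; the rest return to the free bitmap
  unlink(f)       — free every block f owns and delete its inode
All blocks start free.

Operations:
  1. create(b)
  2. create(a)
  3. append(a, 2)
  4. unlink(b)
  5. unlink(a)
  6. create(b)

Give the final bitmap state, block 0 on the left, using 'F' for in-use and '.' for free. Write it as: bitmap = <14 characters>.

  1. create(b)  ⇒  F.............  {b→[0]}
  2. create(a)  ⇒  FF............  {a→[1]; b→[0]}
  3. append(a, 2)  ⇒  FFFF..........  {a→[1, 2, 3]; b→[0]}
  4. unlink(b)  ⇒  .FFF..........  {a→[1, 2, 3]}
  5. unlink(a)  ⇒  ..............  {}
  6. create(b)  ⇒  F.............  {b→[0]}

bitmap = F.............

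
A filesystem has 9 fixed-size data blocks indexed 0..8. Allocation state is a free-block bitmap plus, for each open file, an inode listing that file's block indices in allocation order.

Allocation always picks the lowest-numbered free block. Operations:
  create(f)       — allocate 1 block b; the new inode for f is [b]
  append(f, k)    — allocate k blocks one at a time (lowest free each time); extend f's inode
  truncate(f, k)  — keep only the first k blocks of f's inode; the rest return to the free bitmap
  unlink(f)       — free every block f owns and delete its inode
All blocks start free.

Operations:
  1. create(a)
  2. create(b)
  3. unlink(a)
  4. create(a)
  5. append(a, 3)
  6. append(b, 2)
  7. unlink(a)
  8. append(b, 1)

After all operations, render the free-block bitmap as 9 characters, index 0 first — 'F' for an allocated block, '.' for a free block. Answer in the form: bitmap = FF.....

after create(a) → a:[0]  free=[F........]
after create(b) → a:[0], b:[1]  free=[FF.......]
after unlink(a) → b:[1]  free=[.F.......]
after create(a) → a:[0], b:[1]  free=[FF.......]
after append(a, 3) → a:[0, 2, 3, 4], b:[1]  free=[FFFFF....]
after append(b, 2) → a:[0, 2, 3, 4], b:[1, 5, 6]  free=[FFFFFFF..]
after unlink(a) → b:[1, 5, 6]  free=[.F...FF..]
after append(b, 1) → b:[1, 5, 6, 0]  free=[FF...FF..]

bitmap = FF...FF..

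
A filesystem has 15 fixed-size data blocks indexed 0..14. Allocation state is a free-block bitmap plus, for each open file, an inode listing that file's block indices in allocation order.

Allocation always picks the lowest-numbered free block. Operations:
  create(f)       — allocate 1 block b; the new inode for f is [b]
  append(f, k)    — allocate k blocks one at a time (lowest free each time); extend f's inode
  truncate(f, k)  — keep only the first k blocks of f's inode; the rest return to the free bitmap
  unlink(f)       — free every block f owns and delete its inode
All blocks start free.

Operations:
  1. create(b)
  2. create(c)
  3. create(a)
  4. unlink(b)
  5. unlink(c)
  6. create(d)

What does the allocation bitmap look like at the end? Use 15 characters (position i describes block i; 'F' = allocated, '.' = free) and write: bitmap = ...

bitmap = F.F............

create(b): bitmap=F.............. | b=[0]
create(c): bitmap=FF............. | b=[0] c=[1]
create(a): bitmap=FFF............ | a=[2] b=[0] c=[1]
unlink(b): bitmap=.FF............ | a=[2] c=[1]
unlink(c): bitmap=..F............ | a=[2]
create(d): bitmap=F.F............ | a=[2] d=[0]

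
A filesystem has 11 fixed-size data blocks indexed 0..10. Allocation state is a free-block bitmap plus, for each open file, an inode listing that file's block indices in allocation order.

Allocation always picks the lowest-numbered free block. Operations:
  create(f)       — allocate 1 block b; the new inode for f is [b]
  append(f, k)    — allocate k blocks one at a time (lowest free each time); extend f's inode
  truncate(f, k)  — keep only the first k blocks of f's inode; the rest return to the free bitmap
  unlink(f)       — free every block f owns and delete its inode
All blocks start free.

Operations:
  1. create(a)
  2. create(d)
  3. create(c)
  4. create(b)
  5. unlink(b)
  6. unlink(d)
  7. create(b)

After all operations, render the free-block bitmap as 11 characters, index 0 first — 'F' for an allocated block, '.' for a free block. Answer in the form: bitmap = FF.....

  1. create(a)  ⇒  F..........  {a→[0]}
  2. create(d)  ⇒  FF.........  {a→[0]; d→[1]}
  3. create(c)  ⇒  FFF........  {a→[0]; c→[2]; d→[1]}
  4. create(b)  ⇒  FFFF.......  {a→[0]; b→[3]; c→[2]; d→[1]}
  5. unlink(b)  ⇒  FFF........  {a→[0]; c→[2]; d→[1]}
  6. unlink(d)  ⇒  F.F........  {a→[0]; c→[2]}
  7. create(b)  ⇒  FFF........  {a→[0]; b→[1]; c→[2]}

bitmap = FFF........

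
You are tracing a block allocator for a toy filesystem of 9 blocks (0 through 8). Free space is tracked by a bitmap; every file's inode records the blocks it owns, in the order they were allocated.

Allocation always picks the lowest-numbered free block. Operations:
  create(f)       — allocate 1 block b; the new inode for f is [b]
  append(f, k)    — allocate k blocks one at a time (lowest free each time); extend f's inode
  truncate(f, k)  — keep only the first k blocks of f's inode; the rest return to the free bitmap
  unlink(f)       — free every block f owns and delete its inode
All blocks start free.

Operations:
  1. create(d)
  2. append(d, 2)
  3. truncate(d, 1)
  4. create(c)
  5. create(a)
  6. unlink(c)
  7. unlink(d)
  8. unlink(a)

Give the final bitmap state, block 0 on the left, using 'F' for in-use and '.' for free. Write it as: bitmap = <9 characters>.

bitmap = .........

[1] create(d) — d=0 (map F........)
[2] append(d, 2) — d=0,1,2 (map FFF......)
[3] truncate(d, 1) — d=0 (map F........)
[4] create(c) — c=1 d=0 (map FF.......)
[5] create(a) — a=2 c=1 d=0 (map FFF......)
[6] unlink(c) — a=2 d=0 (map F.F......)
[7] unlink(d) — a=2 (map ..F......)
[8] unlink(a) —  (map .........)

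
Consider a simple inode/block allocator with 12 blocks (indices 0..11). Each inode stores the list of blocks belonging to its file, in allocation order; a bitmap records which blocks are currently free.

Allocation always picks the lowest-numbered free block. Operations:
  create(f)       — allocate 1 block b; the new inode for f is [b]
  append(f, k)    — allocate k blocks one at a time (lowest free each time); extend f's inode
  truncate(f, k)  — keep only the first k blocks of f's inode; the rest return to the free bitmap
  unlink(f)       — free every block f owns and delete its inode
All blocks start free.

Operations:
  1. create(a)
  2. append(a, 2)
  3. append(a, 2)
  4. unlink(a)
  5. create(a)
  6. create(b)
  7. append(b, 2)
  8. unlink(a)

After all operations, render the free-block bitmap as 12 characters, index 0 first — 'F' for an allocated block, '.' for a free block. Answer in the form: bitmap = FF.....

after create(a) → a:[0]  free=[F...........]
after append(a, 2) → a:[0, 1, 2]  free=[FFF.........]
after append(a, 2) → a:[0, 1, 2, 3, 4]  free=[FFFFF.......]
after unlink(a) →   free=[............]
after create(a) → a:[0]  free=[F...........]
after create(b) → a:[0], b:[1]  free=[FF..........]
after append(b, 2) → a:[0], b:[1, 2, 3]  free=[FFFF........]
after unlink(a) → b:[1, 2, 3]  free=[.FFF........]

bitmap = .FFF........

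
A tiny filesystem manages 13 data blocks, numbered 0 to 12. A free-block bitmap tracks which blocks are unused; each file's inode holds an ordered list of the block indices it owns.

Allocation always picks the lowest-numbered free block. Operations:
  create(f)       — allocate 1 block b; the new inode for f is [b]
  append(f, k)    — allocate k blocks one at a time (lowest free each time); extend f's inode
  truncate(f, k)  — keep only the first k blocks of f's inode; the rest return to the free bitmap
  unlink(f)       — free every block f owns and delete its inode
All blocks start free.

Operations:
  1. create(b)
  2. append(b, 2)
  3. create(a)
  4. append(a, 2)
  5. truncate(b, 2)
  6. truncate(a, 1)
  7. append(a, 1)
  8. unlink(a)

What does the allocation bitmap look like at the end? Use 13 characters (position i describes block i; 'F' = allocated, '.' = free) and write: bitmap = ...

after create(b) → b:[0]  free=[F............]
after append(b, 2) → b:[0, 1, 2]  free=[FFF..........]
after create(a) → a:[3], b:[0, 1, 2]  free=[FFFF.........]
after append(a, 2) → a:[3, 4, 5], b:[0, 1, 2]  free=[FFFFFF.......]
after truncate(b, 2) → a:[3, 4, 5], b:[0, 1]  free=[FF.FFF.......]
after truncate(a, 1) → a:[3], b:[0, 1]  free=[FF.F.........]
after append(a, 1) → a:[3, 2], b:[0, 1]  free=[FFFF.........]
after unlink(a) → b:[0, 1]  free=[FF...........]

bitmap = FF...........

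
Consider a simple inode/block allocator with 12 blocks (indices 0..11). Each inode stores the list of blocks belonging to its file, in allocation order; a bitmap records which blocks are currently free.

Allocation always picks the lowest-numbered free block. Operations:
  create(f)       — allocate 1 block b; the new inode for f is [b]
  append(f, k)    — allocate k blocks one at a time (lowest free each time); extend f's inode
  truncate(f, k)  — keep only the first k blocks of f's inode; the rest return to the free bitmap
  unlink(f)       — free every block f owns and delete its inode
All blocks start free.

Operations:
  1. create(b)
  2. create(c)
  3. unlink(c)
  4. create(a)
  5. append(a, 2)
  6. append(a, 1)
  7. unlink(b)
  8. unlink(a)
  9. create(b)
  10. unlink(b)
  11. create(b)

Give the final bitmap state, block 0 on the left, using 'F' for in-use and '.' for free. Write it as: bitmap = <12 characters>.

create(b): bitmap=F........... | b=[0]
create(c): bitmap=FF.......... | b=[0] c=[1]
unlink(c): bitmap=F........... | b=[0]
create(a): bitmap=FF.......... | a=[1] b=[0]
append(a, 2): bitmap=FFFF........ | a=[1, 2, 3] b=[0]
append(a, 1): bitmap=FFFFF....... | a=[1, 2, 3, 4] b=[0]
unlink(b): bitmap=.FFFF....... | a=[1, 2, 3, 4]
unlink(a): bitmap=............ | 
create(b): bitmap=F........... | b=[0]
unlink(b): bitmap=............ | 
create(b): bitmap=F........... | b=[0]

bitmap = F...........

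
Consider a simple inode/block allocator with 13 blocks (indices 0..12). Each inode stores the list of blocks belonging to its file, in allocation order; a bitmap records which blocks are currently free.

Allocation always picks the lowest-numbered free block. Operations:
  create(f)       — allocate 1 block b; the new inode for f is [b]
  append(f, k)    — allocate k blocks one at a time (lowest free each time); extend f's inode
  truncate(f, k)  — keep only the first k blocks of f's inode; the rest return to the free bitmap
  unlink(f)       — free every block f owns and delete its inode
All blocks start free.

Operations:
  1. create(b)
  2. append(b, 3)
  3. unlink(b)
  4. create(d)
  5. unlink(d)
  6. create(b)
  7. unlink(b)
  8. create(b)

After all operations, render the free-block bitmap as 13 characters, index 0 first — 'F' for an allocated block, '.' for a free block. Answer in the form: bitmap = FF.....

create(b): bitmap=F............ | b=[0]
append(b, 3): bitmap=FFFF......... | b=[0, 1, 2, 3]
unlink(b): bitmap=............. | 
create(d): bitmap=F............ | d=[0]
unlink(d): bitmap=............. | 
create(b): bitmap=F............ | b=[0]
unlink(b): bitmap=............. | 
create(b): bitmap=F............ | b=[0]

bitmap = F............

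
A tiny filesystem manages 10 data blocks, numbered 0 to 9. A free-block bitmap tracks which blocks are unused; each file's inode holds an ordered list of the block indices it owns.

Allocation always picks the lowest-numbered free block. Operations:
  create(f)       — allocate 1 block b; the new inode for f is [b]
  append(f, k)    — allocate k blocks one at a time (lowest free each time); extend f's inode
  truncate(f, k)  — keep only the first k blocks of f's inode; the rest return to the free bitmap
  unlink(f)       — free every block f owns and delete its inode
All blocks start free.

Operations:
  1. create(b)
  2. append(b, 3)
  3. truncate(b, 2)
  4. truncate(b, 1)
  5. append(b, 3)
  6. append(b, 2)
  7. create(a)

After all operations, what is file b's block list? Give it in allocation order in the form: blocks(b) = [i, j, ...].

create(b): bitmap=F......... | b=[0]
append(b, 3): bitmap=FFFF...... | b=[0, 1, 2, 3]
truncate(b, 2): bitmap=FF........ | b=[0, 1]
truncate(b, 1): bitmap=F......... | b=[0]
append(b, 3): bitmap=FFFF...... | b=[0, 1, 2, 3]
append(b, 2): bitmap=FFFFFF.... | b=[0, 1, 2, 3, 4, 5]
create(a): bitmap=FFFFFFF... | a=[6] b=[0, 1, 2, 3, 4, 5]

blocks(b) = [0, 1, 2, 3, 4, 5]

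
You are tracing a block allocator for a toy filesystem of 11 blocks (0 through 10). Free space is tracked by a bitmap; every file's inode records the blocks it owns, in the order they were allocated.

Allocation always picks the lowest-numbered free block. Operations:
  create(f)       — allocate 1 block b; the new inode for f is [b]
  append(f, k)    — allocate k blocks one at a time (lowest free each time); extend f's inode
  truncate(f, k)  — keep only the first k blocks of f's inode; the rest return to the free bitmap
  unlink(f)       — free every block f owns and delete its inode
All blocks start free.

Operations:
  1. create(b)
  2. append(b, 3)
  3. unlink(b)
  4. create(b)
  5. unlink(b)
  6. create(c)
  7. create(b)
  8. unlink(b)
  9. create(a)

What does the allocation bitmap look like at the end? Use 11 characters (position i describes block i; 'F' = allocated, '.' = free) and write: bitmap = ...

create(b): bitmap=F.......... | b=[0]
append(b, 3): bitmap=FFFF....... | b=[0, 1, 2, 3]
unlink(b): bitmap=........... | 
create(b): bitmap=F.......... | b=[0]
unlink(b): bitmap=........... | 
create(c): bitmap=F.......... | c=[0]
create(b): bitmap=FF......... | b=[1] c=[0]
unlink(b): bitmap=F.......... | c=[0]
create(a): bitmap=FF......... | a=[1] c=[0]

bitmap = FF.........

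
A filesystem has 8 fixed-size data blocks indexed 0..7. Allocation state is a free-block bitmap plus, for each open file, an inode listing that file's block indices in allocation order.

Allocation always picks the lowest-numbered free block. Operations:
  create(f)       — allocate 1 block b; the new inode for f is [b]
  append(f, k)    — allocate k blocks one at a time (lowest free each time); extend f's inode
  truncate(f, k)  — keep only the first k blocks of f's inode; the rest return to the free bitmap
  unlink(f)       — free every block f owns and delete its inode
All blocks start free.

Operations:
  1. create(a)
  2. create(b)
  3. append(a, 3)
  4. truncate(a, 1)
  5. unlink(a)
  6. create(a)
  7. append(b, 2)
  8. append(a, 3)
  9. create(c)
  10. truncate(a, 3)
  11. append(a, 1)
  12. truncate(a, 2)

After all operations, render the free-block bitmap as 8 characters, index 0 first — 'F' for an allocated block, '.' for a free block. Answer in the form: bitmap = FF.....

bitmap = FFFFF..F

  1. create(a)  ⇒  F.......  {a→[0]}
  2. create(b)  ⇒  FF......  {a→[0]; b→[1]}
  3. append(a, 3)  ⇒  FFFFF...  {a→[0, 2, 3, 4]; b→[1]}
  4. truncate(a, 1)  ⇒  FF......  {a→[0]; b→[1]}
  5. unlink(a)  ⇒  .F......  {b→[1]}
  6. create(a)  ⇒  FF......  {a→[0]; b→[1]}
  7. append(b, 2)  ⇒  FFFF....  {a→[0]; b→[1, 2, 3]}
  8. append(a, 3)  ⇒  FFFFFFF.  {a→[0, 4, 5, 6]; b→[1, 2, 3]}
  9. create(c)  ⇒  FFFFFFFF  {a→[0, 4, 5, 6]; b→[1, 2, 3]; c→[7]}
  10. truncate(a, 3)  ⇒  FFFFFF.F  {a→[0, 4, 5]; b→[1, 2, 3]; c→[7]}
  11. append(a, 1)  ⇒  FFFFFFFF  {a→[0, 4, 5, 6]; b→[1, 2, 3]; c→[7]}
  12. truncate(a, 2)  ⇒  FFFFF..F  {a→[0, 4]; b→[1, 2, 3]; c→[7]}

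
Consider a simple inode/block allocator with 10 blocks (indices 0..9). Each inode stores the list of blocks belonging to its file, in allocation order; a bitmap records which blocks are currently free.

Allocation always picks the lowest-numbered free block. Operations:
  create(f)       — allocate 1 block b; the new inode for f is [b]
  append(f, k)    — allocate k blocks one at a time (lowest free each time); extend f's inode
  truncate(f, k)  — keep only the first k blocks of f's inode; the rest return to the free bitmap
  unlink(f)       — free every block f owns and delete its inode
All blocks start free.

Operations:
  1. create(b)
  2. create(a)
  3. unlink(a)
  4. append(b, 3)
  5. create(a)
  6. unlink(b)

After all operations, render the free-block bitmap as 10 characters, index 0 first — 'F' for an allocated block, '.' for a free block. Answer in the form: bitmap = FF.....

  1. create(b)  ⇒  F.........  {b→[0]}
  2. create(a)  ⇒  FF........  {a→[1]; b→[0]}
  3. unlink(a)  ⇒  F.........  {b→[0]}
  4. append(b, 3)  ⇒  FFFF......  {b→[0, 1, 2, 3]}
  5. create(a)  ⇒  FFFFF.....  {a→[4]; b→[0, 1, 2, 3]}
  6. unlink(b)  ⇒  ....F.....  {a→[4]}

bitmap = ....F.....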